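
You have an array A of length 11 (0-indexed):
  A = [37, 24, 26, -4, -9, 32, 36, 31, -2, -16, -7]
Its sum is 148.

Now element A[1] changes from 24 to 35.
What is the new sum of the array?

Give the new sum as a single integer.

Answer: 159

Derivation:
Old value at index 1: 24
New value at index 1: 35
Delta = 35 - 24 = 11
New sum = old_sum + delta = 148 + (11) = 159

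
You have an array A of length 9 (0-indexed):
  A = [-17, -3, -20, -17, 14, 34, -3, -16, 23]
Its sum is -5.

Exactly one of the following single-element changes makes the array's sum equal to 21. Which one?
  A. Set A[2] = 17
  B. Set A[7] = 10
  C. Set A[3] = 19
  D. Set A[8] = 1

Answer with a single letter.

Answer: B

Derivation:
Option A: A[2] -20->17, delta=37, new_sum=-5+(37)=32
Option B: A[7] -16->10, delta=26, new_sum=-5+(26)=21 <-- matches target
Option C: A[3] -17->19, delta=36, new_sum=-5+(36)=31
Option D: A[8] 23->1, delta=-22, new_sum=-5+(-22)=-27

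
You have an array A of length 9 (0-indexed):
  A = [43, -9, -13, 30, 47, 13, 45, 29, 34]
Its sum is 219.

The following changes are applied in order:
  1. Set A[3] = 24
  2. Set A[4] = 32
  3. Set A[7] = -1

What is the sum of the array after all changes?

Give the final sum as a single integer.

Answer: 168

Derivation:
Initial sum: 219
Change 1: A[3] 30 -> 24, delta = -6, sum = 213
Change 2: A[4] 47 -> 32, delta = -15, sum = 198
Change 3: A[7] 29 -> -1, delta = -30, sum = 168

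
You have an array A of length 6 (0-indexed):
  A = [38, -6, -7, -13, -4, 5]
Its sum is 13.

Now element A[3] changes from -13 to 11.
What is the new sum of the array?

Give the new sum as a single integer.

Old value at index 3: -13
New value at index 3: 11
Delta = 11 - -13 = 24
New sum = old_sum + delta = 13 + (24) = 37

Answer: 37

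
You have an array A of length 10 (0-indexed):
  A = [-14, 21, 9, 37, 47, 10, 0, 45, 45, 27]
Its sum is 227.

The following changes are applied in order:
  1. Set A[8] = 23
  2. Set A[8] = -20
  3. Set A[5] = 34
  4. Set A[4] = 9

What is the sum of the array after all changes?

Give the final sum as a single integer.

Initial sum: 227
Change 1: A[8] 45 -> 23, delta = -22, sum = 205
Change 2: A[8] 23 -> -20, delta = -43, sum = 162
Change 3: A[5] 10 -> 34, delta = 24, sum = 186
Change 4: A[4] 47 -> 9, delta = -38, sum = 148

Answer: 148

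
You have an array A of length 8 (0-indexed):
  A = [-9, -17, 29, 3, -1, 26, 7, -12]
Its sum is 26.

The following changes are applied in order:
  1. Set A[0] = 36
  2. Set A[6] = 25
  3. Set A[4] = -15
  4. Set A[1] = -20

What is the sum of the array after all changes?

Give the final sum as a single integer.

Answer: 72

Derivation:
Initial sum: 26
Change 1: A[0] -9 -> 36, delta = 45, sum = 71
Change 2: A[6] 7 -> 25, delta = 18, sum = 89
Change 3: A[4] -1 -> -15, delta = -14, sum = 75
Change 4: A[1] -17 -> -20, delta = -3, sum = 72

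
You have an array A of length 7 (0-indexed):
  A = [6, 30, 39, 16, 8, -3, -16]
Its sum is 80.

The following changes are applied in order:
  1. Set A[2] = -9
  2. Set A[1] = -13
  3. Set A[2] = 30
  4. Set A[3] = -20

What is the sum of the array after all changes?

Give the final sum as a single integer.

Answer: -8

Derivation:
Initial sum: 80
Change 1: A[2] 39 -> -9, delta = -48, sum = 32
Change 2: A[1] 30 -> -13, delta = -43, sum = -11
Change 3: A[2] -9 -> 30, delta = 39, sum = 28
Change 4: A[3] 16 -> -20, delta = -36, sum = -8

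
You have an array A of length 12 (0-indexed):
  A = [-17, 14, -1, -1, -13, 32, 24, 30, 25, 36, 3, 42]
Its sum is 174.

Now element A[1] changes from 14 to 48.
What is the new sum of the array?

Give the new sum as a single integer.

Old value at index 1: 14
New value at index 1: 48
Delta = 48 - 14 = 34
New sum = old_sum + delta = 174 + (34) = 208

Answer: 208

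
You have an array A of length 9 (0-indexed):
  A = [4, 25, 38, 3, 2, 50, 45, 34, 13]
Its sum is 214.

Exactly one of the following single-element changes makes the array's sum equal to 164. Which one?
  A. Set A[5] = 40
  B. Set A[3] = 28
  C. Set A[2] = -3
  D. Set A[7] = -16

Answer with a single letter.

Option A: A[5] 50->40, delta=-10, new_sum=214+(-10)=204
Option B: A[3] 3->28, delta=25, new_sum=214+(25)=239
Option C: A[2] 38->-3, delta=-41, new_sum=214+(-41)=173
Option D: A[7] 34->-16, delta=-50, new_sum=214+(-50)=164 <-- matches target

Answer: D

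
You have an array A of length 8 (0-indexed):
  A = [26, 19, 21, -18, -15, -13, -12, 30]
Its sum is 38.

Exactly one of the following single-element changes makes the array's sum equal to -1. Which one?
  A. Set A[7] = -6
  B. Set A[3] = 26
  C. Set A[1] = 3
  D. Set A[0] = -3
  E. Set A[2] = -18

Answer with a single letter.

Option A: A[7] 30->-6, delta=-36, new_sum=38+(-36)=2
Option B: A[3] -18->26, delta=44, new_sum=38+(44)=82
Option C: A[1] 19->3, delta=-16, new_sum=38+(-16)=22
Option D: A[0] 26->-3, delta=-29, new_sum=38+(-29)=9
Option E: A[2] 21->-18, delta=-39, new_sum=38+(-39)=-1 <-- matches target

Answer: E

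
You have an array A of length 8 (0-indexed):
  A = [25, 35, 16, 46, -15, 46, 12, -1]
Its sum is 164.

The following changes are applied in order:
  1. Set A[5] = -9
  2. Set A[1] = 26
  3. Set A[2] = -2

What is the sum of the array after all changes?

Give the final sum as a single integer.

Initial sum: 164
Change 1: A[5] 46 -> -9, delta = -55, sum = 109
Change 2: A[1] 35 -> 26, delta = -9, sum = 100
Change 3: A[2] 16 -> -2, delta = -18, sum = 82

Answer: 82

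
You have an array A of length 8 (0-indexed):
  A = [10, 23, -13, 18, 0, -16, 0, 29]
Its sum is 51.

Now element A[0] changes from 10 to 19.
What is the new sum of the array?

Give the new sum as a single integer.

Old value at index 0: 10
New value at index 0: 19
Delta = 19 - 10 = 9
New sum = old_sum + delta = 51 + (9) = 60

Answer: 60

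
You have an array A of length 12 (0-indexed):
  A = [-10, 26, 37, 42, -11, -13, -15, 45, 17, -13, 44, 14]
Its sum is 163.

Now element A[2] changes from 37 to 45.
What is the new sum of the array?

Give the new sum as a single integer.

Answer: 171

Derivation:
Old value at index 2: 37
New value at index 2: 45
Delta = 45 - 37 = 8
New sum = old_sum + delta = 163 + (8) = 171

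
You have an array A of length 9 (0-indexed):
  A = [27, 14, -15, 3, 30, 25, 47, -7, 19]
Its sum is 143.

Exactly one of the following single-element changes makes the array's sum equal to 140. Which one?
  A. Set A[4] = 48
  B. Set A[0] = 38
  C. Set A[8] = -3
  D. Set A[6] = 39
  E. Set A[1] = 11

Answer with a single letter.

Option A: A[4] 30->48, delta=18, new_sum=143+(18)=161
Option B: A[0] 27->38, delta=11, new_sum=143+(11)=154
Option C: A[8] 19->-3, delta=-22, new_sum=143+(-22)=121
Option D: A[6] 47->39, delta=-8, new_sum=143+(-8)=135
Option E: A[1] 14->11, delta=-3, new_sum=143+(-3)=140 <-- matches target

Answer: E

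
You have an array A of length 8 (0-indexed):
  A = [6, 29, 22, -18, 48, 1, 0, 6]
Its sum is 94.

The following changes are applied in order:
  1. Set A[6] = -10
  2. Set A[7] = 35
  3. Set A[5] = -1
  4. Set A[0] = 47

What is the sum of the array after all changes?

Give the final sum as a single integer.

Answer: 152

Derivation:
Initial sum: 94
Change 1: A[6] 0 -> -10, delta = -10, sum = 84
Change 2: A[7] 6 -> 35, delta = 29, sum = 113
Change 3: A[5] 1 -> -1, delta = -2, sum = 111
Change 4: A[0] 6 -> 47, delta = 41, sum = 152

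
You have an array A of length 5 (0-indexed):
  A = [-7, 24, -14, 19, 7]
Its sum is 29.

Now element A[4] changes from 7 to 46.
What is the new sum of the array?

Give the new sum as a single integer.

Answer: 68

Derivation:
Old value at index 4: 7
New value at index 4: 46
Delta = 46 - 7 = 39
New sum = old_sum + delta = 29 + (39) = 68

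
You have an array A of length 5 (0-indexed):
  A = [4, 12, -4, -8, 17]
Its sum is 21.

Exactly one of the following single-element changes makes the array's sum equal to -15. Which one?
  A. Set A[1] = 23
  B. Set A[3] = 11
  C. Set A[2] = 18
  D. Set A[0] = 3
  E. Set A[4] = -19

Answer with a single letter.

Answer: E

Derivation:
Option A: A[1] 12->23, delta=11, new_sum=21+(11)=32
Option B: A[3] -8->11, delta=19, new_sum=21+(19)=40
Option C: A[2] -4->18, delta=22, new_sum=21+(22)=43
Option D: A[0] 4->3, delta=-1, new_sum=21+(-1)=20
Option E: A[4] 17->-19, delta=-36, new_sum=21+(-36)=-15 <-- matches target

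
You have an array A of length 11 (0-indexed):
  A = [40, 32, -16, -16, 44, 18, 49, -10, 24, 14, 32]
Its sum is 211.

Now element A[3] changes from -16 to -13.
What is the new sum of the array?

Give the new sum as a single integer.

Answer: 214

Derivation:
Old value at index 3: -16
New value at index 3: -13
Delta = -13 - -16 = 3
New sum = old_sum + delta = 211 + (3) = 214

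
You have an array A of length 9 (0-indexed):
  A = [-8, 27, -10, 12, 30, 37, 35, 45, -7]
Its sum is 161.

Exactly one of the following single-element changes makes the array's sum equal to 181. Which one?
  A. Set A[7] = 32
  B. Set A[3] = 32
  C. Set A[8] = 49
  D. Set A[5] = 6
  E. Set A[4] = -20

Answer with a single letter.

Option A: A[7] 45->32, delta=-13, new_sum=161+(-13)=148
Option B: A[3] 12->32, delta=20, new_sum=161+(20)=181 <-- matches target
Option C: A[8] -7->49, delta=56, new_sum=161+(56)=217
Option D: A[5] 37->6, delta=-31, new_sum=161+(-31)=130
Option E: A[4] 30->-20, delta=-50, new_sum=161+(-50)=111

Answer: B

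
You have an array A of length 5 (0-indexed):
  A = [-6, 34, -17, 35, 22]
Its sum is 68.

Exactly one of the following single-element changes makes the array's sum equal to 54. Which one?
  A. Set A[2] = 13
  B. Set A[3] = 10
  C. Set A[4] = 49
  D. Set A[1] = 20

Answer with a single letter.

Option A: A[2] -17->13, delta=30, new_sum=68+(30)=98
Option B: A[3] 35->10, delta=-25, new_sum=68+(-25)=43
Option C: A[4] 22->49, delta=27, new_sum=68+(27)=95
Option D: A[1] 34->20, delta=-14, new_sum=68+(-14)=54 <-- matches target

Answer: D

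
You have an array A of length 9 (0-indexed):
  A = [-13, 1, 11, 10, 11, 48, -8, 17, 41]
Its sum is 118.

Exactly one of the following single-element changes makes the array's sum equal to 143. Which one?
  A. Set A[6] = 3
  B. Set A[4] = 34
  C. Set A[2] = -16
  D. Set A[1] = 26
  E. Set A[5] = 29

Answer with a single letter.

Answer: D

Derivation:
Option A: A[6] -8->3, delta=11, new_sum=118+(11)=129
Option B: A[4] 11->34, delta=23, new_sum=118+(23)=141
Option C: A[2] 11->-16, delta=-27, new_sum=118+(-27)=91
Option D: A[1] 1->26, delta=25, new_sum=118+(25)=143 <-- matches target
Option E: A[5] 48->29, delta=-19, new_sum=118+(-19)=99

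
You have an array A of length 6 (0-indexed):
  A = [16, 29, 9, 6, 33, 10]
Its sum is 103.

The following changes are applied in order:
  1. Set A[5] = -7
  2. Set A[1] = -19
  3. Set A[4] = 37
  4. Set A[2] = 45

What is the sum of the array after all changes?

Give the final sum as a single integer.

Answer: 78

Derivation:
Initial sum: 103
Change 1: A[5] 10 -> -7, delta = -17, sum = 86
Change 2: A[1] 29 -> -19, delta = -48, sum = 38
Change 3: A[4] 33 -> 37, delta = 4, sum = 42
Change 4: A[2] 9 -> 45, delta = 36, sum = 78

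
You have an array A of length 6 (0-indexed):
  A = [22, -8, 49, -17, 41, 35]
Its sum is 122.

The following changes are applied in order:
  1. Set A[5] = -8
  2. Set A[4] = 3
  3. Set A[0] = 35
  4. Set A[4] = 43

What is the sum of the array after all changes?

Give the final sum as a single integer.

Answer: 94

Derivation:
Initial sum: 122
Change 1: A[5] 35 -> -8, delta = -43, sum = 79
Change 2: A[4] 41 -> 3, delta = -38, sum = 41
Change 3: A[0] 22 -> 35, delta = 13, sum = 54
Change 4: A[4] 3 -> 43, delta = 40, sum = 94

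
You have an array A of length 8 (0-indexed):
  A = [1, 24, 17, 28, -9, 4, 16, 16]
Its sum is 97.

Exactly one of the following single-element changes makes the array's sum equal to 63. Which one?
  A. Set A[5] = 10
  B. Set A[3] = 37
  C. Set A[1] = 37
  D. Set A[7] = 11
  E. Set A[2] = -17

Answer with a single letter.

Option A: A[5] 4->10, delta=6, new_sum=97+(6)=103
Option B: A[3] 28->37, delta=9, new_sum=97+(9)=106
Option C: A[1] 24->37, delta=13, new_sum=97+(13)=110
Option D: A[7] 16->11, delta=-5, new_sum=97+(-5)=92
Option E: A[2] 17->-17, delta=-34, new_sum=97+(-34)=63 <-- matches target

Answer: E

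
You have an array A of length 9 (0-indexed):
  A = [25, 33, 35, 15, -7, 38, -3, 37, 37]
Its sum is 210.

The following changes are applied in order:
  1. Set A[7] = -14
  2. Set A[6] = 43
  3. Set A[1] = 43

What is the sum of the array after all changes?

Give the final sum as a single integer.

Answer: 215

Derivation:
Initial sum: 210
Change 1: A[7] 37 -> -14, delta = -51, sum = 159
Change 2: A[6] -3 -> 43, delta = 46, sum = 205
Change 3: A[1] 33 -> 43, delta = 10, sum = 215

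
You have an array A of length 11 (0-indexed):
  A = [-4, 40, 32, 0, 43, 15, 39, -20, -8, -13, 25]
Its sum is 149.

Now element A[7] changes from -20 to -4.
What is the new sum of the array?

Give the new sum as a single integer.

Answer: 165

Derivation:
Old value at index 7: -20
New value at index 7: -4
Delta = -4 - -20 = 16
New sum = old_sum + delta = 149 + (16) = 165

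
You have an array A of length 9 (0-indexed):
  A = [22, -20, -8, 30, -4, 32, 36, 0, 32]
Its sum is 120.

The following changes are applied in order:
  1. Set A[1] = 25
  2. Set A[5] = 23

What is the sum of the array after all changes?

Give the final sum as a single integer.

Answer: 156

Derivation:
Initial sum: 120
Change 1: A[1] -20 -> 25, delta = 45, sum = 165
Change 2: A[5] 32 -> 23, delta = -9, sum = 156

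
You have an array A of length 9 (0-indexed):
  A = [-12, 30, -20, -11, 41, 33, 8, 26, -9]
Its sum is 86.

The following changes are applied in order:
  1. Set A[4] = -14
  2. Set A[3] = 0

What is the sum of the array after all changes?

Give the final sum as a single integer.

Initial sum: 86
Change 1: A[4] 41 -> -14, delta = -55, sum = 31
Change 2: A[3] -11 -> 0, delta = 11, sum = 42

Answer: 42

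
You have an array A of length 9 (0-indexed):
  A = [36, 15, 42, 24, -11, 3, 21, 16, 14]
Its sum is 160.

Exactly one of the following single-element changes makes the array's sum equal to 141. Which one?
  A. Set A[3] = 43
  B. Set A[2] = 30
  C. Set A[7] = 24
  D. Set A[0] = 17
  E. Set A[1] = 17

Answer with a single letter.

Answer: D

Derivation:
Option A: A[3] 24->43, delta=19, new_sum=160+(19)=179
Option B: A[2] 42->30, delta=-12, new_sum=160+(-12)=148
Option C: A[7] 16->24, delta=8, new_sum=160+(8)=168
Option D: A[0] 36->17, delta=-19, new_sum=160+(-19)=141 <-- matches target
Option E: A[1] 15->17, delta=2, new_sum=160+(2)=162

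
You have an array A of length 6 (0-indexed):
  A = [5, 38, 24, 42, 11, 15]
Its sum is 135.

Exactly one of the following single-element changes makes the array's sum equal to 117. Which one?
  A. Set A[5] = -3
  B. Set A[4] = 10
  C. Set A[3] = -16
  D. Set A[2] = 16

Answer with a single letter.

Answer: A

Derivation:
Option A: A[5] 15->-3, delta=-18, new_sum=135+(-18)=117 <-- matches target
Option B: A[4] 11->10, delta=-1, new_sum=135+(-1)=134
Option C: A[3] 42->-16, delta=-58, new_sum=135+(-58)=77
Option D: A[2] 24->16, delta=-8, new_sum=135+(-8)=127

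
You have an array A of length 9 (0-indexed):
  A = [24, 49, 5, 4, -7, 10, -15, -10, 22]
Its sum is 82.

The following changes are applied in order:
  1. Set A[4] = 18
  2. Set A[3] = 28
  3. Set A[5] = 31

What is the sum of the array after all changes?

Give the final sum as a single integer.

Initial sum: 82
Change 1: A[4] -7 -> 18, delta = 25, sum = 107
Change 2: A[3] 4 -> 28, delta = 24, sum = 131
Change 3: A[5] 10 -> 31, delta = 21, sum = 152

Answer: 152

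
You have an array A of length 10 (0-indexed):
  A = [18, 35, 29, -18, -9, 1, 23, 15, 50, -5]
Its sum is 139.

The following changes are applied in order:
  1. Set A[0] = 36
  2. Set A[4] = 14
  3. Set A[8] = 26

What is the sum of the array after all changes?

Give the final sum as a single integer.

Answer: 156

Derivation:
Initial sum: 139
Change 1: A[0] 18 -> 36, delta = 18, sum = 157
Change 2: A[4] -9 -> 14, delta = 23, sum = 180
Change 3: A[8] 50 -> 26, delta = -24, sum = 156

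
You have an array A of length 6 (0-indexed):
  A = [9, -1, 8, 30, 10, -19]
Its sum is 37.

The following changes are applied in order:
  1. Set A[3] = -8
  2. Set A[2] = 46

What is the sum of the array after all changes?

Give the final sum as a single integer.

Initial sum: 37
Change 1: A[3] 30 -> -8, delta = -38, sum = -1
Change 2: A[2] 8 -> 46, delta = 38, sum = 37

Answer: 37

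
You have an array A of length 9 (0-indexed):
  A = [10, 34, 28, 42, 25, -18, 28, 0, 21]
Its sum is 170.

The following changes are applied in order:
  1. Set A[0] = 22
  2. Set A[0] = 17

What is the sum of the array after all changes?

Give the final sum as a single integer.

Initial sum: 170
Change 1: A[0] 10 -> 22, delta = 12, sum = 182
Change 2: A[0] 22 -> 17, delta = -5, sum = 177

Answer: 177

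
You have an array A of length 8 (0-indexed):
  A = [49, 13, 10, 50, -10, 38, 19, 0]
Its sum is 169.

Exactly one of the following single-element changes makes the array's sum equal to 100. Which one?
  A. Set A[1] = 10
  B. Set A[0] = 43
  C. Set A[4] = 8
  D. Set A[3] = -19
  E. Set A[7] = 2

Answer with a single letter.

Option A: A[1] 13->10, delta=-3, new_sum=169+(-3)=166
Option B: A[0] 49->43, delta=-6, new_sum=169+(-6)=163
Option C: A[4] -10->8, delta=18, new_sum=169+(18)=187
Option D: A[3] 50->-19, delta=-69, new_sum=169+(-69)=100 <-- matches target
Option E: A[7] 0->2, delta=2, new_sum=169+(2)=171

Answer: D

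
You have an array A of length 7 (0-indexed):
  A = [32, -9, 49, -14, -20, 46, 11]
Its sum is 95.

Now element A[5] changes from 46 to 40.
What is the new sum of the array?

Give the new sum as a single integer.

Old value at index 5: 46
New value at index 5: 40
Delta = 40 - 46 = -6
New sum = old_sum + delta = 95 + (-6) = 89

Answer: 89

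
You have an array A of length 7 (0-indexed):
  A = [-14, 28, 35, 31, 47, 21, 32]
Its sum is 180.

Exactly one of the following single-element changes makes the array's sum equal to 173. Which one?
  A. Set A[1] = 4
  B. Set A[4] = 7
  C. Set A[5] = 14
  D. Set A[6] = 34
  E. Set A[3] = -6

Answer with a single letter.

Option A: A[1] 28->4, delta=-24, new_sum=180+(-24)=156
Option B: A[4] 47->7, delta=-40, new_sum=180+(-40)=140
Option C: A[5] 21->14, delta=-7, new_sum=180+(-7)=173 <-- matches target
Option D: A[6] 32->34, delta=2, new_sum=180+(2)=182
Option E: A[3] 31->-6, delta=-37, new_sum=180+(-37)=143

Answer: C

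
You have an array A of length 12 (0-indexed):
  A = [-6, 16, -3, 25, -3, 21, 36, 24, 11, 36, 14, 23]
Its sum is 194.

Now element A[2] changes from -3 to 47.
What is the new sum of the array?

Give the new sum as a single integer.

Answer: 244

Derivation:
Old value at index 2: -3
New value at index 2: 47
Delta = 47 - -3 = 50
New sum = old_sum + delta = 194 + (50) = 244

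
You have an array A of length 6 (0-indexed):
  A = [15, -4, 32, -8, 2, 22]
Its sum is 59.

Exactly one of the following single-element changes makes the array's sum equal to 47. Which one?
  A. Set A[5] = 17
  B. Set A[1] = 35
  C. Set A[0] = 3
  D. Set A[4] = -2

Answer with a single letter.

Option A: A[5] 22->17, delta=-5, new_sum=59+(-5)=54
Option B: A[1] -4->35, delta=39, new_sum=59+(39)=98
Option C: A[0] 15->3, delta=-12, new_sum=59+(-12)=47 <-- matches target
Option D: A[4] 2->-2, delta=-4, new_sum=59+(-4)=55

Answer: C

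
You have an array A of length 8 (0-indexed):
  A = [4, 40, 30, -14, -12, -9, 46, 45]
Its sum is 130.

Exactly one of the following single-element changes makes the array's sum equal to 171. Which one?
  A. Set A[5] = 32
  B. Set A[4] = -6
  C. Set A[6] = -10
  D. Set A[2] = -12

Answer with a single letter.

Option A: A[5] -9->32, delta=41, new_sum=130+(41)=171 <-- matches target
Option B: A[4] -12->-6, delta=6, new_sum=130+(6)=136
Option C: A[6] 46->-10, delta=-56, new_sum=130+(-56)=74
Option D: A[2] 30->-12, delta=-42, new_sum=130+(-42)=88

Answer: A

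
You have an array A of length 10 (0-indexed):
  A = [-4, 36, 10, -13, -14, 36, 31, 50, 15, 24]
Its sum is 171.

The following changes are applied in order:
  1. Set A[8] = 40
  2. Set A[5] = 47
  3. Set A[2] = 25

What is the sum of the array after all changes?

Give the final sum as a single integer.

Answer: 222

Derivation:
Initial sum: 171
Change 1: A[8] 15 -> 40, delta = 25, sum = 196
Change 2: A[5] 36 -> 47, delta = 11, sum = 207
Change 3: A[2] 10 -> 25, delta = 15, sum = 222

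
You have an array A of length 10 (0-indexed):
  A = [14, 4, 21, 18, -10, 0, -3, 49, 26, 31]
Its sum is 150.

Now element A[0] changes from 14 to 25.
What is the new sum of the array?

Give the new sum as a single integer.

Answer: 161

Derivation:
Old value at index 0: 14
New value at index 0: 25
Delta = 25 - 14 = 11
New sum = old_sum + delta = 150 + (11) = 161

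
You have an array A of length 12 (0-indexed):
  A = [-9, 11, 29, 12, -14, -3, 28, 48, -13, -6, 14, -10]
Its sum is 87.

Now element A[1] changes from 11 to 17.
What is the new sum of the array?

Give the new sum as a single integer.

Answer: 93

Derivation:
Old value at index 1: 11
New value at index 1: 17
Delta = 17 - 11 = 6
New sum = old_sum + delta = 87 + (6) = 93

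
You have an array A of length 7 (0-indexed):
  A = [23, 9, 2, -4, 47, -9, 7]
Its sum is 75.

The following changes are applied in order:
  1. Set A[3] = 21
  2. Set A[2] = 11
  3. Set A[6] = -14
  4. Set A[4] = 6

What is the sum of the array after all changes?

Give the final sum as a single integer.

Answer: 47

Derivation:
Initial sum: 75
Change 1: A[3] -4 -> 21, delta = 25, sum = 100
Change 2: A[2] 2 -> 11, delta = 9, sum = 109
Change 3: A[6] 7 -> -14, delta = -21, sum = 88
Change 4: A[4] 47 -> 6, delta = -41, sum = 47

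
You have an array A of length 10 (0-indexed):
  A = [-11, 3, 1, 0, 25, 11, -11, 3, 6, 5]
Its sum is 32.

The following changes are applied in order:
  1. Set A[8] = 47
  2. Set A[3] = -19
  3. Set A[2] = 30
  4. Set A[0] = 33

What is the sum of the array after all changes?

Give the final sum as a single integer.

Answer: 127

Derivation:
Initial sum: 32
Change 1: A[8] 6 -> 47, delta = 41, sum = 73
Change 2: A[3] 0 -> -19, delta = -19, sum = 54
Change 3: A[2] 1 -> 30, delta = 29, sum = 83
Change 4: A[0] -11 -> 33, delta = 44, sum = 127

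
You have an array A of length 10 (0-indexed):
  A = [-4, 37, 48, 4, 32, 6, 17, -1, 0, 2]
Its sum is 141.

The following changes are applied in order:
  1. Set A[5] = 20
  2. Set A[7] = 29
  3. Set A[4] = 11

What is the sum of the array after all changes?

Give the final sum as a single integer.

Answer: 164

Derivation:
Initial sum: 141
Change 1: A[5] 6 -> 20, delta = 14, sum = 155
Change 2: A[7] -1 -> 29, delta = 30, sum = 185
Change 3: A[4] 32 -> 11, delta = -21, sum = 164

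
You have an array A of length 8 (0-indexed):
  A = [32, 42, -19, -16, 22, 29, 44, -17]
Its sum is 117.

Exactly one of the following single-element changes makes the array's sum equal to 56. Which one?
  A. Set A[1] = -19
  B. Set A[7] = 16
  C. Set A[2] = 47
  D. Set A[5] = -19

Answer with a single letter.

Answer: A

Derivation:
Option A: A[1] 42->-19, delta=-61, new_sum=117+(-61)=56 <-- matches target
Option B: A[7] -17->16, delta=33, new_sum=117+(33)=150
Option C: A[2] -19->47, delta=66, new_sum=117+(66)=183
Option D: A[5] 29->-19, delta=-48, new_sum=117+(-48)=69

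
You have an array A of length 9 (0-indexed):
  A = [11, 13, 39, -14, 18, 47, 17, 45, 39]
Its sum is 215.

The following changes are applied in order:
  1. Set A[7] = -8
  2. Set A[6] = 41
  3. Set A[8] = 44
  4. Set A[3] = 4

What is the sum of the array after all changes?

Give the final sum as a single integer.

Answer: 209

Derivation:
Initial sum: 215
Change 1: A[7] 45 -> -8, delta = -53, sum = 162
Change 2: A[6] 17 -> 41, delta = 24, sum = 186
Change 3: A[8] 39 -> 44, delta = 5, sum = 191
Change 4: A[3] -14 -> 4, delta = 18, sum = 209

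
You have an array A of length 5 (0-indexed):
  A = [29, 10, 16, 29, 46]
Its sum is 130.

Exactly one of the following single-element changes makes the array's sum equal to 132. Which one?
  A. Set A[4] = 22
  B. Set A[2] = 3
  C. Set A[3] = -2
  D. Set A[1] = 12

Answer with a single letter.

Answer: D

Derivation:
Option A: A[4] 46->22, delta=-24, new_sum=130+(-24)=106
Option B: A[2] 16->3, delta=-13, new_sum=130+(-13)=117
Option C: A[3] 29->-2, delta=-31, new_sum=130+(-31)=99
Option D: A[1] 10->12, delta=2, new_sum=130+(2)=132 <-- matches target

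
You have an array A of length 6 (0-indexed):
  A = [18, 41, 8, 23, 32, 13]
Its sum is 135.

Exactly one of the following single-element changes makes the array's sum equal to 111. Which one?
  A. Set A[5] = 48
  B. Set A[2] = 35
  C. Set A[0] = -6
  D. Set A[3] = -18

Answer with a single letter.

Answer: C

Derivation:
Option A: A[5] 13->48, delta=35, new_sum=135+(35)=170
Option B: A[2] 8->35, delta=27, new_sum=135+(27)=162
Option C: A[0] 18->-6, delta=-24, new_sum=135+(-24)=111 <-- matches target
Option D: A[3] 23->-18, delta=-41, new_sum=135+(-41)=94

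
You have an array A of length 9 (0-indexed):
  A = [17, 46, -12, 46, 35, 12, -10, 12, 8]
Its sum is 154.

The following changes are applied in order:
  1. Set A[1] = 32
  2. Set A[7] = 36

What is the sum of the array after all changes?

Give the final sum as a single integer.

Initial sum: 154
Change 1: A[1] 46 -> 32, delta = -14, sum = 140
Change 2: A[7] 12 -> 36, delta = 24, sum = 164

Answer: 164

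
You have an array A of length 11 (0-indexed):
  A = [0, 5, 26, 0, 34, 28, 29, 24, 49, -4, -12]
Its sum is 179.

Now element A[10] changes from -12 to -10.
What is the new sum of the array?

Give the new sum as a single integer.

Old value at index 10: -12
New value at index 10: -10
Delta = -10 - -12 = 2
New sum = old_sum + delta = 179 + (2) = 181

Answer: 181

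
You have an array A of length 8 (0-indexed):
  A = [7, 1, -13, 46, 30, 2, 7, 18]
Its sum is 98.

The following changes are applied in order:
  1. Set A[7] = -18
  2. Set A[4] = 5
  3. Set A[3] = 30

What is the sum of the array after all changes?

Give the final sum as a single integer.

Answer: 21

Derivation:
Initial sum: 98
Change 1: A[7] 18 -> -18, delta = -36, sum = 62
Change 2: A[4] 30 -> 5, delta = -25, sum = 37
Change 3: A[3] 46 -> 30, delta = -16, sum = 21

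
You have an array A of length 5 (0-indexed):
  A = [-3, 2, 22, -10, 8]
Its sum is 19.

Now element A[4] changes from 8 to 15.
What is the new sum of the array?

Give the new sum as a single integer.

Old value at index 4: 8
New value at index 4: 15
Delta = 15 - 8 = 7
New sum = old_sum + delta = 19 + (7) = 26

Answer: 26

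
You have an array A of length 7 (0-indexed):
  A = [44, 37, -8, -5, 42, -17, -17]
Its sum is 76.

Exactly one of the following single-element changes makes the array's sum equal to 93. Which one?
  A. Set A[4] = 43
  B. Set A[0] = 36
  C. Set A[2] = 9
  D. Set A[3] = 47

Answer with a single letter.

Option A: A[4] 42->43, delta=1, new_sum=76+(1)=77
Option B: A[0] 44->36, delta=-8, new_sum=76+(-8)=68
Option C: A[2] -8->9, delta=17, new_sum=76+(17)=93 <-- matches target
Option D: A[3] -5->47, delta=52, new_sum=76+(52)=128

Answer: C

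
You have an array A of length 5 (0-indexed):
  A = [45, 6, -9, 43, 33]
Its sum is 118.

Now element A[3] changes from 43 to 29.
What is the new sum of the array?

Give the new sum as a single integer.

Old value at index 3: 43
New value at index 3: 29
Delta = 29 - 43 = -14
New sum = old_sum + delta = 118 + (-14) = 104

Answer: 104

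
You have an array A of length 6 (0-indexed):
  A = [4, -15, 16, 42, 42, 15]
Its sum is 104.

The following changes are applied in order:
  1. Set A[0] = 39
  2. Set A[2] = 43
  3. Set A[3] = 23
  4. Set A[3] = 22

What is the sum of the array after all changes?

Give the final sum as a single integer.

Answer: 146

Derivation:
Initial sum: 104
Change 1: A[0] 4 -> 39, delta = 35, sum = 139
Change 2: A[2] 16 -> 43, delta = 27, sum = 166
Change 3: A[3] 42 -> 23, delta = -19, sum = 147
Change 4: A[3] 23 -> 22, delta = -1, sum = 146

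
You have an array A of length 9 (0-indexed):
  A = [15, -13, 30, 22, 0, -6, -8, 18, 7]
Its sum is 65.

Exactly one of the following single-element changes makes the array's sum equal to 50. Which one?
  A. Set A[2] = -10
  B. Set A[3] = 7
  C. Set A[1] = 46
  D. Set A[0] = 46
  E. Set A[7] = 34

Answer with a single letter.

Option A: A[2] 30->-10, delta=-40, new_sum=65+(-40)=25
Option B: A[3] 22->7, delta=-15, new_sum=65+(-15)=50 <-- matches target
Option C: A[1] -13->46, delta=59, new_sum=65+(59)=124
Option D: A[0] 15->46, delta=31, new_sum=65+(31)=96
Option E: A[7] 18->34, delta=16, new_sum=65+(16)=81

Answer: B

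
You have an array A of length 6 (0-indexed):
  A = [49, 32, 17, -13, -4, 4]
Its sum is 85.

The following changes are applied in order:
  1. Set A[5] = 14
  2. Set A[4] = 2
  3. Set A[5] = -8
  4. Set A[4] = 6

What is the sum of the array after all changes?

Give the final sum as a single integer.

Answer: 83

Derivation:
Initial sum: 85
Change 1: A[5] 4 -> 14, delta = 10, sum = 95
Change 2: A[4] -4 -> 2, delta = 6, sum = 101
Change 3: A[5] 14 -> -8, delta = -22, sum = 79
Change 4: A[4] 2 -> 6, delta = 4, sum = 83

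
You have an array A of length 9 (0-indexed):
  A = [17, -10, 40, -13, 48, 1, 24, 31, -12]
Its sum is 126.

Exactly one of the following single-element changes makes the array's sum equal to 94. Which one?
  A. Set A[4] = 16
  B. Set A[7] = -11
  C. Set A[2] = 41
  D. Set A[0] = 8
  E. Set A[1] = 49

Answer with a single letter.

Answer: A

Derivation:
Option A: A[4] 48->16, delta=-32, new_sum=126+(-32)=94 <-- matches target
Option B: A[7] 31->-11, delta=-42, new_sum=126+(-42)=84
Option C: A[2] 40->41, delta=1, new_sum=126+(1)=127
Option D: A[0] 17->8, delta=-9, new_sum=126+(-9)=117
Option E: A[1] -10->49, delta=59, new_sum=126+(59)=185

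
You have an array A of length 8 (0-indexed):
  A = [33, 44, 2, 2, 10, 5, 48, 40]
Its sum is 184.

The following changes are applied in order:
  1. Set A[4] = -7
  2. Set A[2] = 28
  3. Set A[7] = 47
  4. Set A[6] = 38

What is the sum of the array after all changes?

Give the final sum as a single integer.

Answer: 190

Derivation:
Initial sum: 184
Change 1: A[4] 10 -> -7, delta = -17, sum = 167
Change 2: A[2] 2 -> 28, delta = 26, sum = 193
Change 3: A[7] 40 -> 47, delta = 7, sum = 200
Change 4: A[6] 48 -> 38, delta = -10, sum = 190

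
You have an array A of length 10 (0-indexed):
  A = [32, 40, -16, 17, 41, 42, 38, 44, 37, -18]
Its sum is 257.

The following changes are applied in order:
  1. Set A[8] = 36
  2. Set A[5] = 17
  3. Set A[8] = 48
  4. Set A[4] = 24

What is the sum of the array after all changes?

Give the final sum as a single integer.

Answer: 226

Derivation:
Initial sum: 257
Change 1: A[8] 37 -> 36, delta = -1, sum = 256
Change 2: A[5] 42 -> 17, delta = -25, sum = 231
Change 3: A[8] 36 -> 48, delta = 12, sum = 243
Change 4: A[4] 41 -> 24, delta = -17, sum = 226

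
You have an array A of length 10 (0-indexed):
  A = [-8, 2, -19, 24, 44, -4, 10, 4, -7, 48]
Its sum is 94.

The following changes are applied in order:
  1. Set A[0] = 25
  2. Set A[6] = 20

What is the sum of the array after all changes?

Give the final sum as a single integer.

Initial sum: 94
Change 1: A[0] -8 -> 25, delta = 33, sum = 127
Change 2: A[6] 10 -> 20, delta = 10, sum = 137

Answer: 137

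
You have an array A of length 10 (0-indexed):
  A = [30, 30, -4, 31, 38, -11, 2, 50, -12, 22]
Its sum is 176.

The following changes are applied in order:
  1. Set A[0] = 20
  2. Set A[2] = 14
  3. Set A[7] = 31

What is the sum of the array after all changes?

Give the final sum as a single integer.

Answer: 165

Derivation:
Initial sum: 176
Change 1: A[0] 30 -> 20, delta = -10, sum = 166
Change 2: A[2] -4 -> 14, delta = 18, sum = 184
Change 3: A[7] 50 -> 31, delta = -19, sum = 165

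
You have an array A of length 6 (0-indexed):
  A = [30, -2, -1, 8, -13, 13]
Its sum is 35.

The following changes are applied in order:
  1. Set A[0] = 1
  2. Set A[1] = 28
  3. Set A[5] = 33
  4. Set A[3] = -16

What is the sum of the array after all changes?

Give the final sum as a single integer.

Answer: 32

Derivation:
Initial sum: 35
Change 1: A[0] 30 -> 1, delta = -29, sum = 6
Change 2: A[1] -2 -> 28, delta = 30, sum = 36
Change 3: A[5] 13 -> 33, delta = 20, sum = 56
Change 4: A[3] 8 -> -16, delta = -24, sum = 32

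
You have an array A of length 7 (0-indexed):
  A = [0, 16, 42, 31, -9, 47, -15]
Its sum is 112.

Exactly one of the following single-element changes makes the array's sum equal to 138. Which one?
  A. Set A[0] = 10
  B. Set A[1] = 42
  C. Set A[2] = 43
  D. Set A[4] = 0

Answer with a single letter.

Option A: A[0] 0->10, delta=10, new_sum=112+(10)=122
Option B: A[1] 16->42, delta=26, new_sum=112+(26)=138 <-- matches target
Option C: A[2] 42->43, delta=1, new_sum=112+(1)=113
Option D: A[4] -9->0, delta=9, new_sum=112+(9)=121

Answer: B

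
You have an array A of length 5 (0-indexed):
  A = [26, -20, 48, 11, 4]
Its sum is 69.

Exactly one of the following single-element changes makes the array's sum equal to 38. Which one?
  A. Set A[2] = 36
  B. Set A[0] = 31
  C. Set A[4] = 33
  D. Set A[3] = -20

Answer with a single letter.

Answer: D

Derivation:
Option A: A[2] 48->36, delta=-12, new_sum=69+(-12)=57
Option B: A[0] 26->31, delta=5, new_sum=69+(5)=74
Option C: A[4] 4->33, delta=29, new_sum=69+(29)=98
Option D: A[3] 11->-20, delta=-31, new_sum=69+(-31)=38 <-- matches target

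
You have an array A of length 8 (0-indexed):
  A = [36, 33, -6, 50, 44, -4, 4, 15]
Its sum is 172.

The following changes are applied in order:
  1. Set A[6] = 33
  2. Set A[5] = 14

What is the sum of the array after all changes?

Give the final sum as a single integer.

Answer: 219

Derivation:
Initial sum: 172
Change 1: A[6] 4 -> 33, delta = 29, sum = 201
Change 2: A[5] -4 -> 14, delta = 18, sum = 219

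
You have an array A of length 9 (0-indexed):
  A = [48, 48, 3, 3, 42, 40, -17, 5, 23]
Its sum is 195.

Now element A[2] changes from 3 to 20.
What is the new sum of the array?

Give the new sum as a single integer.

Old value at index 2: 3
New value at index 2: 20
Delta = 20 - 3 = 17
New sum = old_sum + delta = 195 + (17) = 212

Answer: 212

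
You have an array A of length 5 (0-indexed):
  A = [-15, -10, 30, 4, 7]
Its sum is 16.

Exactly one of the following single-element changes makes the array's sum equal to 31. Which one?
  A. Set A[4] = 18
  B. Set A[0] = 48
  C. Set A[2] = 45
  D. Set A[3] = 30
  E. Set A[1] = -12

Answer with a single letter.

Answer: C

Derivation:
Option A: A[4] 7->18, delta=11, new_sum=16+(11)=27
Option B: A[0] -15->48, delta=63, new_sum=16+(63)=79
Option C: A[2] 30->45, delta=15, new_sum=16+(15)=31 <-- matches target
Option D: A[3] 4->30, delta=26, new_sum=16+(26)=42
Option E: A[1] -10->-12, delta=-2, new_sum=16+(-2)=14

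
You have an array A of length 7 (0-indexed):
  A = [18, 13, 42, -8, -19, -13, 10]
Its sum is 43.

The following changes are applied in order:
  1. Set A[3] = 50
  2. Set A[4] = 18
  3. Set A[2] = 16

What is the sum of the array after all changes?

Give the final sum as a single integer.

Answer: 112

Derivation:
Initial sum: 43
Change 1: A[3] -8 -> 50, delta = 58, sum = 101
Change 2: A[4] -19 -> 18, delta = 37, sum = 138
Change 3: A[2] 42 -> 16, delta = -26, sum = 112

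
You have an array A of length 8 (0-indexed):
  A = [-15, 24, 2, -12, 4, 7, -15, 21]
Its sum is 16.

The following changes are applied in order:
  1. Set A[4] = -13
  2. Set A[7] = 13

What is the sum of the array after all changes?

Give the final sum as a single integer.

Initial sum: 16
Change 1: A[4] 4 -> -13, delta = -17, sum = -1
Change 2: A[7] 21 -> 13, delta = -8, sum = -9

Answer: -9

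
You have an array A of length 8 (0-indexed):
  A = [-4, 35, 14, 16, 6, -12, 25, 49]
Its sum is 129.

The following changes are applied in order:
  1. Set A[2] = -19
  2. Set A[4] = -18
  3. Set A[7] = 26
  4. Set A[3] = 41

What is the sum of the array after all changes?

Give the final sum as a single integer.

Answer: 74

Derivation:
Initial sum: 129
Change 1: A[2] 14 -> -19, delta = -33, sum = 96
Change 2: A[4] 6 -> -18, delta = -24, sum = 72
Change 3: A[7] 49 -> 26, delta = -23, sum = 49
Change 4: A[3] 16 -> 41, delta = 25, sum = 74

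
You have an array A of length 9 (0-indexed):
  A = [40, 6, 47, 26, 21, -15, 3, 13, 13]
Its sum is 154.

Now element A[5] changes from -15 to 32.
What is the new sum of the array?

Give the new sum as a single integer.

Answer: 201

Derivation:
Old value at index 5: -15
New value at index 5: 32
Delta = 32 - -15 = 47
New sum = old_sum + delta = 154 + (47) = 201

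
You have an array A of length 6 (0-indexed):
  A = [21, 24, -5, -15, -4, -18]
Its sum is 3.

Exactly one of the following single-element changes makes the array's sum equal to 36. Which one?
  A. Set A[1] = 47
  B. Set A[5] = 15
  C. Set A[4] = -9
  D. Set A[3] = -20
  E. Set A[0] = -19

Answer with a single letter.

Option A: A[1] 24->47, delta=23, new_sum=3+(23)=26
Option B: A[5] -18->15, delta=33, new_sum=3+(33)=36 <-- matches target
Option C: A[4] -4->-9, delta=-5, new_sum=3+(-5)=-2
Option D: A[3] -15->-20, delta=-5, new_sum=3+(-5)=-2
Option E: A[0] 21->-19, delta=-40, new_sum=3+(-40)=-37

Answer: B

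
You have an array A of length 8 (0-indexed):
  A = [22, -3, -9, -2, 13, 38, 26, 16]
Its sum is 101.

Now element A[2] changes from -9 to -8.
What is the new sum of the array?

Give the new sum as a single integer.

Old value at index 2: -9
New value at index 2: -8
Delta = -8 - -9 = 1
New sum = old_sum + delta = 101 + (1) = 102

Answer: 102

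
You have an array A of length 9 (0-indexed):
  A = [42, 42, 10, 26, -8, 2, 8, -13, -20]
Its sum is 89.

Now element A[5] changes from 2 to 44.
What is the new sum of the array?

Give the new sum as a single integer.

Answer: 131

Derivation:
Old value at index 5: 2
New value at index 5: 44
Delta = 44 - 2 = 42
New sum = old_sum + delta = 89 + (42) = 131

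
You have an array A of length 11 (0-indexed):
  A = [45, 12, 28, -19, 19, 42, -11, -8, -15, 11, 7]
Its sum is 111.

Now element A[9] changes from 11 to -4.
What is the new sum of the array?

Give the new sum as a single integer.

Old value at index 9: 11
New value at index 9: -4
Delta = -4 - 11 = -15
New sum = old_sum + delta = 111 + (-15) = 96

Answer: 96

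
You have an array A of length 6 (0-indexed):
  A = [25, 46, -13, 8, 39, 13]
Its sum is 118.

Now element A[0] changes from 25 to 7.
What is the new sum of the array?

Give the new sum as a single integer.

Answer: 100

Derivation:
Old value at index 0: 25
New value at index 0: 7
Delta = 7 - 25 = -18
New sum = old_sum + delta = 118 + (-18) = 100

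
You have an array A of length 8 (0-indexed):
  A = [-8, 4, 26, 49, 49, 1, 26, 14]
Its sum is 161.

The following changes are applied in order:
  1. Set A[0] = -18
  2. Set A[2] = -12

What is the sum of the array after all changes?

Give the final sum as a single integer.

Answer: 113

Derivation:
Initial sum: 161
Change 1: A[0] -8 -> -18, delta = -10, sum = 151
Change 2: A[2] 26 -> -12, delta = -38, sum = 113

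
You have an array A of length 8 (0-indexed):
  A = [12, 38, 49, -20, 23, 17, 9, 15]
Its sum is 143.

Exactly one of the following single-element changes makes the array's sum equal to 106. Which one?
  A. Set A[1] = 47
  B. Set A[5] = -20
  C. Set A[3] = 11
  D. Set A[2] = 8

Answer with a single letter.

Option A: A[1] 38->47, delta=9, new_sum=143+(9)=152
Option B: A[5] 17->-20, delta=-37, new_sum=143+(-37)=106 <-- matches target
Option C: A[3] -20->11, delta=31, new_sum=143+(31)=174
Option D: A[2] 49->8, delta=-41, new_sum=143+(-41)=102

Answer: B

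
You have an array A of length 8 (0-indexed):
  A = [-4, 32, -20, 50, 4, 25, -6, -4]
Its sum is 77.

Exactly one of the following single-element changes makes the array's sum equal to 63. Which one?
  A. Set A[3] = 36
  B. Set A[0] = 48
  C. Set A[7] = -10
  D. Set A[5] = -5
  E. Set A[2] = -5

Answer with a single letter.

Answer: A

Derivation:
Option A: A[3] 50->36, delta=-14, new_sum=77+(-14)=63 <-- matches target
Option B: A[0] -4->48, delta=52, new_sum=77+(52)=129
Option C: A[7] -4->-10, delta=-6, new_sum=77+(-6)=71
Option D: A[5] 25->-5, delta=-30, new_sum=77+(-30)=47
Option E: A[2] -20->-5, delta=15, new_sum=77+(15)=92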